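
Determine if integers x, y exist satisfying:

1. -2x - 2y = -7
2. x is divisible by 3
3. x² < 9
No

Even the single constraint (-2x - 2y = -7) is infeasible over the integers.

  - -2x - 2y = -7: every term on the left is divisible by 2, so the LHS ≡ 0 (mod 2), but the RHS -7 is not — no integer solution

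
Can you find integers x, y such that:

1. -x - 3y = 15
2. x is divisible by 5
Yes

Take x = 0, y = -5. Substituting into each constraint:
  (1) 0 - 3(-5) = 15 ✓
  (2) 0 = 5 × 0, remainder 0 ✓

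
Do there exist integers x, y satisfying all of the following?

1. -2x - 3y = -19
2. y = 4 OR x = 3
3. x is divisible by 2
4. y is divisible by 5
No

A contradictory subset is {-2x - 3y = -19, y = 4 OR x = 3}. No integer assignment can satisfy these jointly:

  - -2x - 3y = -19: is a linear equation tying the variables together
  - y = 4 OR x = 3: forces a choice: either y = 4 or x = 3

Split on the disjunction (y = 4 OR x = 3):
  • If y = 4: with y = 4, every remaining term of the linear equation is divisible by 2, so the left side is ≡ 0 (mod 2); but the right side -7 ≡ 1 (mod 2). No integers can satisfy it.
  • If x = 3: with x = 3, every remaining term of the linear equation is divisible by 3, so the left side is ≡ 0 (mod 3); but the right side -13 ≡ 2 (mod 3). No integers can satisfy it.
Both branches are infeasible, so the system has no integer solution.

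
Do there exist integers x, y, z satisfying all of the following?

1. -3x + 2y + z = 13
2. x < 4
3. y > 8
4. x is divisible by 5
Yes

Take x = 0, y = 9, z = -5. Substituting into each constraint:
  (1) -3(0) + 2(9) + (-5) = 13 ✓
  (2) 0 < 4 ✓
  (3) 9 > 8 ✓
  (4) 0 = 5 × 0, remainder 0 ✓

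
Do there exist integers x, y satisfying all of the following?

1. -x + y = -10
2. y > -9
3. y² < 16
Yes

Take x = 10, y = 0. Substituting into each constraint:
  (1) (-10) + 0 = -10 ✓
  (2) 0 > -9 ✓
  (3) y² = (0)² = 0, and 0 < 16 ✓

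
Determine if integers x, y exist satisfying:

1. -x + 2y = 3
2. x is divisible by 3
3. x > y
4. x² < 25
No

A contradictory subset is {-x + 2y = 3, x > y, x² < 25}. No integer assignment can satisfy these jointly:

  - -x + 2y = 3: is a linear equation tying the variables together
  - x > y: bounds one variable relative to another variable
  - x² < 25: restricts x to |x| ≤ 4

The bounds confine x to {-4, -3, -2, -1, 0, 1, 2, 3, 4}. For each value, substitute into the equation:
  • x = -4: the equation gives 2y = -1, so y would not be an integer.
  • x = -3: the equation forces y = 0, but x > y fails since -3 ≤ 0.
  • x = -2: the equation gives 2y = 1, so y would not be an integer.
  • x = -1: the equation forces y = 1, but x > y fails since -1 ≤ 1.
  • x = 0: the equation gives 2y = 3, so y would not be an integer.
  • x = 1: the equation forces y = 2, but x > y fails since 1 ≤ 2.
  • x = 2: the equation gives 2y = 5, so y would not be an integer.
  • x = 3: the equation forces y = 3, but x > y fails since 3 ≤ 3.
  • x = 4: the equation gives 2y = 7, so y would not be an integer.
Every case fails, so no integer solution exists.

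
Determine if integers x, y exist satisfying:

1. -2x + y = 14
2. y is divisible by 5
Yes

Take x = -7, y = 0. Substituting into each constraint:
  (1) -2(-7) + 0 = 14 ✓
  (2) 0 = 5 × 0, remainder 0 ✓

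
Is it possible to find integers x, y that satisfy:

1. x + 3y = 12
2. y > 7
Yes

Take x = -12, y = 8. Substituting into each constraint:
  (1) (-12) + 3(8) = 12 ✓
  (2) 8 > 7 ✓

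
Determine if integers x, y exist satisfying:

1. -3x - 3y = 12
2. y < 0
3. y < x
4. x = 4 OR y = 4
Yes

Take x = 4, y = -8. Substituting into each constraint:
  (1) -3(4) - 3(-8) = 12 ✓
  (2) -8 < 0 ✓
  (3) -8 < 4 ✓
  (4) x = 4, target 4 ✓ (first branch holds)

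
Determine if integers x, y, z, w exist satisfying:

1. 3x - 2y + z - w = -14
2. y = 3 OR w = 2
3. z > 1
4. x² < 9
Yes

Take x = 0, y = 3, z = 2, w = 10. Substituting into each constraint:
  (1) 3(0) - 2(3) + 2 + (-10) = -14 ✓
  (2) y = 3, target 3 ✓ (first branch holds)
  (3) 2 > 1 ✓
  (4) x² = (0)² = 0, and 0 < 9 ✓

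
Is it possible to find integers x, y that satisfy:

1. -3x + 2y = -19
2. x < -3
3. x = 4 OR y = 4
No

The full constraint system is jointly infeasible over the integers. Each constraint and what it forces:

  - -3x + 2y = -19: is a linear equation tying the variables together
  - x < -3: bounds one variable relative to a constant
  - x = 4 OR y = 4: forces a choice: either x = 4 or y = 4

Split on the disjunction (x = 4 OR y = 4):
  • If x = 4: this contradicts the bound x ≤ -4.
  • If y = 4: the equation forces x = 9, which contradicts the bound x ≤ -4.
Both branches are infeasible, so the system has no integer solution.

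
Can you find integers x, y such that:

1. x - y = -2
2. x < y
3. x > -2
Yes

Take x = 0, y = 2. Substituting into each constraint:
  (1) 0 + (-2) = -2 ✓
  (2) 0 < 2 ✓
  (3) 0 > -2 ✓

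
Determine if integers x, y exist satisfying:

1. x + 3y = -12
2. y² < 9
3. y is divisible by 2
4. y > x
Yes

Take x = -12, y = 0. Substituting into each constraint:
  (1) (-12) + 3(0) = -12 ✓
  (2) y² = (0)² = 0, and 0 < 9 ✓
  (3) 0 = 2 × 0, remainder 0 ✓
  (4) 0 > -12 ✓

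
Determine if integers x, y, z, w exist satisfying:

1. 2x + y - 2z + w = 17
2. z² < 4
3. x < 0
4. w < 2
Yes

Take x = -1, y = 18, z = 0, w = 1. Substituting into each constraint:
  (1) 2(-1) + 18 - 2(0) + 1 = 17 ✓
  (2) z² = (0)² = 0, and 0 < 4 ✓
  (3) -1 < 0 ✓
  (4) 1 < 2 ✓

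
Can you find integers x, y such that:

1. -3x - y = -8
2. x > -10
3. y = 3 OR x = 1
Yes

Take x = 1, y = 5. Substituting into each constraint:
  (1) -3(1) + (-5) = -8 ✓
  (2) 1 > -10 ✓
  (3) x = 1, target 1 ✓ (second branch holds)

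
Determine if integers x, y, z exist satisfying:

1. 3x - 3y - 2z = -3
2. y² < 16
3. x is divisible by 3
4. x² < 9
Yes

Take x = 0, y = 1, z = 0. Substituting into each constraint:
  (1) 3(0) - 3(1) - 2(0) = -3 ✓
  (2) y² = (1)² = 1, and 1 < 16 ✓
  (3) 0 = 3 × 0, remainder 0 ✓
  (4) x² = (0)² = 0, and 0 < 9 ✓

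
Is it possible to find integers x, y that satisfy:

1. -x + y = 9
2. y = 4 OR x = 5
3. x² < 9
No

The full constraint system is jointly infeasible over the integers. Each constraint and what it forces:

  - -x + y = 9: is a linear equation tying the variables together
  - y = 4 OR x = 5: forces a choice: either y = 4 or x = 5
  - x² < 9: restricts x to |x| ≤ 2

Split on the disjunction (y = 4 OR x = 5):
  • If y = 4: the equation forces x = -5, but x² < 9 requires |x| ≤ 2.
  • If x = 5: this contradicts x² < 9, which requires |x| ≤ 2.
Both branches are infeasible, so the system has no integer solution.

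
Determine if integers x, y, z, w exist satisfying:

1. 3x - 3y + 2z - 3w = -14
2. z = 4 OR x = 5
Yes

Take x = 5, y = 0, z = 5, w = 13. Substituting into each constraint:
  (1) 3(5) - 3(0) + 2(5) - 3(13) = -14 ✓
  (2) x = 5, target 5 ✓ (second branch holds)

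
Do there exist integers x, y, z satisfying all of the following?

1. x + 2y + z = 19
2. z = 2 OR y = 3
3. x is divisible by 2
Yes

Take x = 0, y = 3, z = 13. Substituting into each constraint:
  (1) 0 + 2(3) + 13 = 19 ✓
  (2) y = 3, target 3 ✓ (second branch holds)
  (3) 0 = 2 × 0, remainder 0 ✓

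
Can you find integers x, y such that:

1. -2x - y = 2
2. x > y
Yes

Take x = 0, y = -2. Substituting into each constraint:
  (1) -2(0) + 2 = 2 ✓
  (2) 0 > -2 ✓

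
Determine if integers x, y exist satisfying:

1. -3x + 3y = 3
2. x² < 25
Yes

Take x = 0, y = 1. Substituting into each constraint:
  (1) -3(0) + 3(1) = 3 ✓
  (2) x² = (0)² = 0, and 0 < 25 ✓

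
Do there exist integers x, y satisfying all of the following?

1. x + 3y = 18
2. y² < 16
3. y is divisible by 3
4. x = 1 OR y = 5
No

A contradictory subset is {x + 3y = 18, y² < 16, x = 1 OR y = 5}. No integer assignment can satisfy these jointly:

  - x + 3y = 18: is a linear equation tying the variables together
  - y² < 16: restricts y to |y| ≤ 3
  - x = 1 OR y = 5: forces a choice: either x = 1 or y = 5

Split on the disjunction (x = 1 OR y = 5):
  • If x = 1: with x = 1, every remaining term of the linear equation is divisible by 3, so the left side is ≡ 0 (mod 3); but the right side 17 ≡ 2 (mod 3). No integers can satisfy it.
  • If y = 5: this contradicts y² < 16, which requires |y| ≤ 3.
Both branches are infeasible, so the system has no integer solution.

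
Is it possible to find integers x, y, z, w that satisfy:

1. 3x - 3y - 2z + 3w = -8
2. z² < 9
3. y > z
Yes

Take x = 0, y = 2, z = 1, w = 0. Substituting into each constraint:
  (1) 3(0) - 3(2) - 2(1) + 3(0) = -8 ✓
  (2) z² = (1)² = 1, and 1 < 9 ✓
  (3) 2 > 1 ✓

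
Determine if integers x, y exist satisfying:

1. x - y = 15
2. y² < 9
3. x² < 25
No

The full constraint system is jointly infeasible over the integers. Each constraint and what it forces:

  - x - y = 15: is a linear equation tying the variables together
  - y² < 9: restricts y to |y| ≤ 2
  - x² < 25: restricts x to |x| ≤ 4

Range argument: with x ∈ [-4, 4], y ∈ [-2, 2], the left side of the equation is at most 6, but the right side is 15 > 6. No integer solution exists.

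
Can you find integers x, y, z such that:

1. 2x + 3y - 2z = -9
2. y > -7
Yes

Take x = -6, y = 1, z = 0. Substituting into each constraint:
  (1) 2(-6) + 3(1) - 2(0) = -9 ✓
  (2) 1 > -7 ✓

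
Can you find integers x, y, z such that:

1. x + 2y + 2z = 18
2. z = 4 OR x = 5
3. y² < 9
Yes

Take x = 12, y = -1, z = 4. Substituting into each constraint:
  (1) 12 + 2(-1) + 2(4) = 18 ✓
  (2) z = 4, target 4 ✓ (first branch holds)
  (3) y² = (-1)² = 1, and 1 < 9 ✓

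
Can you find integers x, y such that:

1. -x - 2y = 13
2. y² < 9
Yes

Take x = -13, y = 0. Substituting into each constraint:
  (1) 13 - 2(0) = 13 ✓
  (2) y² = (0)² = 0, and 0 < 9 ✓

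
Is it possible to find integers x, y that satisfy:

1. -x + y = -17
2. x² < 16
Yes

Take x = 0, y = -17. Substituting into each constraint:
  (1) 0 + (-17) = -17 ✓
  (2) x² = (0)² = 0, and 0 < 16 ✓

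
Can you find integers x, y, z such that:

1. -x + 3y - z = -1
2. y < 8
Yes

Take x = 1, y = 0, z = 0. Substituting into each constraint:
  (1) (-1) + 3(0) + 0 = -1 ✓
  (2) 0 < 8 ✓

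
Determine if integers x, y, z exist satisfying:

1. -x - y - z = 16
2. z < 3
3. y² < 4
Yes

Take x = -16, y = 0, z = 0. Substituting into each constraint:
  (1) 16 + 0 + 0 = 16 ✓
  (2) 0 < 3 ✓
  (3) y² = (0)² = 0, and 0 < 4 ✓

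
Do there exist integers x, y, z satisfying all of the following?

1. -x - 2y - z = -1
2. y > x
Yes

Take x = 0, y = 1, z = -1. Substituting into each constraint:
  (1) 0 - 2(1) + 1 = -1 ✓
  (2) 1 > 0 ✓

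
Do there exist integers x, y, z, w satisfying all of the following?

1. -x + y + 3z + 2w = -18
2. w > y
Yes

Take x = 17, y = -1, z = 0, w = 0. Substituting into each constraint:
  (1) (-17) + (-1) + 3(0) + 2(0) = -18 ✓
  (2) 0 > -1 ✓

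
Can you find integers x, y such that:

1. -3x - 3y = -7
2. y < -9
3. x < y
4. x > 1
No

Even the single constraint (-3x - 3y = -7) is infeasible over the integers.

  - -3x - 3y = -7: every term on the left is divisible by 3, so the LHS ≡ 0 (mod 3), but the RHS -7 is not — no integer solution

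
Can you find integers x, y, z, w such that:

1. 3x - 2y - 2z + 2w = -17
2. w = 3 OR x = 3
Yes

Take x = 1, y = 13, z = 0, w = 3. Substituting into each constraint:
  (1) 3(1) - 2(13) - 2(0) + 2(3) = -17 ✓
  (2) w = 3, target 3 ✓ (first branch holds)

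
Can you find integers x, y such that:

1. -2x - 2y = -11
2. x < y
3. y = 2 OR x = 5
No

Even the single constraint (-2x - 2y = -11) is infeasible over the integers.

  - -2x - 2y = -11: every term on the left is divisible by 2, so the LHS ≡ 0 (mod 2), but the RHS -11 is not — no integer solution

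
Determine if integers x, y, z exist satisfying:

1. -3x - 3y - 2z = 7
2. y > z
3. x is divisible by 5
Yes

Take x = -5, y = 2, z = 1. Substituting into each constraint:
  (1) -3(-5) - 3(2) - 2(1) = 7 ✓
  (2) 2 > 1 ✓
  (3) -5 = 5 × -1, remainder 0 ✓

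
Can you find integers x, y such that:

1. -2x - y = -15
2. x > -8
Yes

Take x = 0, y = 15. Substituting into each constraint:
  (1) -2(0) + (-15) = -15 ✓
  (2) 0 > -8 ✓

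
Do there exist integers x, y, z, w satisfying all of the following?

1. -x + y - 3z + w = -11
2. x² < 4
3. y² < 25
Yes

Take x = 0, y = 0, z = 4, w = 1. Substituting into each constraint:
  (1) 0 + 0 - 3(4) + 1 = -11 ✓
  (2) x² = (0)² = 0, and 0 < 4 ✓
  (3) y² = (0)² = 0, and 0 < 25 ✓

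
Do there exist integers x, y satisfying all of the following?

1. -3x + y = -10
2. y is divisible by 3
No

The full constraint system is jointly infeasible over the integers. Each constraint and what it forces:

  - -3x + y = -10: is a linear equation tying the variables together
  - y is divisible by 3: restricts y to multiples of 3

Modular obstruction: writing y = 3y', every remaining term of the linear equation is divisible by 3, so the left side is ≡ 0 (mod 3); but the right side -10 ≡ 2 (mod 3). No integers can satisfy it.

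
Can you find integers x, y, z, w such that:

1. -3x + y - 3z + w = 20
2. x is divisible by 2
Yes

Take x = 0, y = 20, z = 0, w = 0. Substituting into each constraint:
  (1) -3(0) + 20 - 3(0) + 0 = 20 ✓
  (2) 0 = 2 × 0, remainder 0 ✓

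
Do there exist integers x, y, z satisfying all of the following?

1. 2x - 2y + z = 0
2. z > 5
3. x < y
Yes

Take x = -3, y = 0, z = 6. Substituting into each constraint:
  (1) 2(-3) - 2(0) + 6 = 0 ✓
  (2) 6 > 5 ✓
  (3) -3 < 0 ✓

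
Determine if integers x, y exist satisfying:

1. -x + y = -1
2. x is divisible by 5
Yes

Take x = 0, y = -1. Substituting into each constraint:
  (1) 0 + (-1) = -1 ✓
  (2) 0 = 5 × 0, remainder 0 ✓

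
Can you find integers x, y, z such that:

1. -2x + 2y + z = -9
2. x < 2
Yes

Take x = 1, y = -4, z = 1. Substituting into each constraint:
  (1) -2(1) + 2(-4) + 1 = -9 ✓
  (2) 1 < 2 ✓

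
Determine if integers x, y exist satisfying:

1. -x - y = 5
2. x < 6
Yes

Take x = 0, y = -5. Substituting into each constraint:
  (1) 0 + 5 = 5 ✓
  (2) 0 < 6 ✓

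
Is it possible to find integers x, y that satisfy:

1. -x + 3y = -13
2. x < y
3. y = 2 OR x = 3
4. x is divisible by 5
No

A contradictory subset is {-x + 3y = -13, x < y, y = 2 OR x = 3}. No integer assignment can satisfy these jointly:

  - -x + 3y = -13: is a linear equation tying the variables together
  - x < y: bounds one variable relative to another variable
  - y = 2 OR x = 3: forces a choice: either y = 2 or x = 3

Split on the disjunction (y = 2 OR x = 3):
  • If y = 2: the equation forces x = 19, giving (y, x) = (2, 19), which violates y > x.
  • If x = 3: with x = 3, every remaining term of the linear equation is divisible by 3, so the left side is ≡ 0 (mod 3); but the right side -10 ≡ 2 (mod 3). No integers can satisfy it.
Both branches are infeasible, so the system has no integer solution.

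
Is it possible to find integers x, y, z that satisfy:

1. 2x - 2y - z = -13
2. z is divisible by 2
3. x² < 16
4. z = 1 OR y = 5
No

A contradictory subset is {2x - 2y - z = -13, z is divisible by 2}. No integer assignment can satisfy these jointly:

  - 2x - 2y - z = -13: is a linear equation tying the variables together
  - z is divisible by 2: restricts z to multiples of 2

Modular obstruction: writing z = 2z', every remaining term of the linear equation is divisible by 2, so the left side is ≡ 0 (mod 2); but the right side -13 ≡ 1 (mod 2). No integers can satisfy it.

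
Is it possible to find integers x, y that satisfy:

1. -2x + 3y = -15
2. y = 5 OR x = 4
Yes

Take x = 15, y = 5. Substituting into each constraint:
  (1) -2(15) + 3(5) = -15 ✓
  (2) y = 5, target 5 ✓ (first branch holds)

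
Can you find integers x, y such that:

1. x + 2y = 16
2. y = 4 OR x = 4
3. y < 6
Yes

Take x = 8, y = 4. Substituting into each constraint:
  (1) 8 + 2(4) = 16 ✓
  (2) y = 4, target 4 ✓ (first branch holds)
  (3) 4 < 6 ✓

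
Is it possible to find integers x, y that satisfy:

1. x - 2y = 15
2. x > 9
Yes

Take x = 15, y = 0. Substituting into each constraint:
  (1) 15 - 2(0) = 15 ✓
  (2) 15 > 9 ✓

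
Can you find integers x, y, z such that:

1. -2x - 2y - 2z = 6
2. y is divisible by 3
Yes

Take x = 0, y = 0, z = -3. Substituting into each constraint:
  (1) -2(0) - 2(0) - 2(-3) = 6 ✓
  (2) 0 = 3 × 0, remainder 0 ✓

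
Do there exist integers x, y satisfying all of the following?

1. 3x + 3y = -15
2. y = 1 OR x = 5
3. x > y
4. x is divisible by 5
Yes

Take x = 5, y = -10. Substituting into each constraint:
  (1) 3(5) + 3(-10) = -15 ✓
  (2) x = 5, target 5 ✓ (second branch holds)
  (3) 5 > -10 ✓
  (4) 5 = 5 × 1, remainder 0 ✓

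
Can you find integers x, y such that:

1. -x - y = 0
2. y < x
Yes

Take x = 1, y = -1. Substituting into each constraint:
  (1) (-1) + 1 = 0 ✓
  (2) -1 < 1 ✓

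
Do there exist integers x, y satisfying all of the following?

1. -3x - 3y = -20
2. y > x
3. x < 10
No

Even the single constraint (-3x - 3y = -20) is infeasible over the integers.

  - -3x - 3y = -20: every term on the left is divisible by 3, so the LHS ≡ 0 (mod 3), but the RHS -20 is not — no integer solution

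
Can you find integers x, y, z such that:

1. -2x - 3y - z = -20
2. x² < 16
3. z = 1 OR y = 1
Yes

Take x = -1, y = 7, z = 1. Substituting into each constraint:
  (1) -2(-1) - 3(7) + (-1) = -20 ✓
  (2) x² = (-1)² = 1, and 1 < 16 ✓
  (3) z = 1, target 1 ✓ (first branch holds)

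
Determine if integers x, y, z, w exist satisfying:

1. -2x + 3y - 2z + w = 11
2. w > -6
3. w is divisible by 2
Yes

Take x = -4, y = 1, z = 0, w = 0. Substituting into each constraint:
  (1) -2(-4) + 3(1) - 2(0) + 0 = 11 ✓
  (2) 0 > -6 ✓
  (3) 0 = 2 × 0, remainder 0 ✓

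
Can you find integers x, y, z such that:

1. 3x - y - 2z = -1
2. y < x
Yes

Take x = 1, y = 0, z = 2. Substituting into each constraint:
  (1) 3(1) + 0 - 2(2) = -1 ✓
  (2) 0 < 1 ✓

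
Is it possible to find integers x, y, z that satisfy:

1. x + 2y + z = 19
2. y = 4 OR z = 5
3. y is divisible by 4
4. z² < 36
Yes

Take x = 14, y = 0, z = 5. Substituting into each constraint:
  (1) 14 + 2(0) + 5 = 19 ✓
  (2) z = 5, target 5 ✓ (second branch holds)
  (3) 0 = 4 × 0, remainder 0 ✓
  (4) z² = (5)² = 25, and 25 < 36 ✓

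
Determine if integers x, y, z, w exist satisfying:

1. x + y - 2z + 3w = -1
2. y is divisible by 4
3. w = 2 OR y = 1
Yes

Take x = -9, y = 4, z = 1, w = 2. Substituting into each constraint:
  (1) (-9) + 4 - 2(1) + 3(2) = -1 ✓
  (2) 4 = 4 × 1, remainder 0 ✓
  (3) w = 2, target 2 ✓ (first branch holds)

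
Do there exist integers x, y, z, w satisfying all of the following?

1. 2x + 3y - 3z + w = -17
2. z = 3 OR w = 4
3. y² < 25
Yes

Take x = -6, y = -2, z = 1, w = 4. Substituting into each constraint:
  (1) 2(-6) + 3(-2) - 3(1) + 4 = -17 ✓
  (2) w = 4, target 4 ✓ (second branch holds)
  (3) y² = (-2)² = 4, and 4 < 25 ✓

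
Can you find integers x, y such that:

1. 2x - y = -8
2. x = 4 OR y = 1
Yes

Take x = 4, y = 16. Substituting into each constraint:
  (1) 2(4) + (-16) = -8 ✓
  (2) x = 4, target 4 ✓ (first branch holds)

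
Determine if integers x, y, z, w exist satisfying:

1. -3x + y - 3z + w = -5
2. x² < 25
Yes

Take x = 0, y = 0, z = 0, w = -5. Substituting into each constraint:
  (1) -3(0) + 0 - 3(0) + (-5) = -5 ✓
  (2) x² = (0)² = 0, and 0 < 25 ✓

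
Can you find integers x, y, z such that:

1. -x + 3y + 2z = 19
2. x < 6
Yes

Take x = 2, y = 7, z = 0. Substituting into each constraint:
  (1) (-2) + 3(7) + 2(0) = 19 ✓
  (2) 2 < 6 ✓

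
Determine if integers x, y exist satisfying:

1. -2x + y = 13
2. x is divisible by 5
Yes

Take x = 0, y = 13. Substituting into each constraint:
  (1) -2(0) + 13 = 13 ✓
  (2) 0 = 5 × 0, remainder 0 ✓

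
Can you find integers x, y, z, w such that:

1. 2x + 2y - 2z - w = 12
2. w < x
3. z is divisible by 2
Yes

Take x = 0, y = 5, z = 0, w = -2. Substituting into each constraint:
  (1) 2(0) + 2(5) - 2(0) + 2 = 12 ✓
  (2) -2 < 0 ✓
  (3) 0 = 2 × 0, remainder 0 ✓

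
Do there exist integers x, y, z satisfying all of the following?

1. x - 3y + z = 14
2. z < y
Yes

Take x = 15, y = 0, z = -1. Substituting into each constraint:
  (1) 15 - 3(0) + (-1) = 14 ✓
  (2) -1 < 0 ✓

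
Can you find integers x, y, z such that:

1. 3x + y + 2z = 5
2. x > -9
Yes

Take x = 1, y = 2, z = 0. Substituting into each constraint:
  (1) 3(1) + 2 + 2(0) = 5 ✓
  (2) 1 > -9 ✓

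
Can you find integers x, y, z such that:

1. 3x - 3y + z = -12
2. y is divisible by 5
Yes

Take x = -4, y = 0, z = 0. Substituting into each constraint:
  (1) 3(-4) - 3(0) + 0 = -12 ✓
  (2) 0 = 5 × 0, remainder 0 ✓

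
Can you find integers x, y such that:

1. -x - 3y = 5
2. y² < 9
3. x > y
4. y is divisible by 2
Yes

Take x = 1, y = -2. Substituting into each constraint:
  (1) (-1) - 3(-2) = 5 ✓
  (2) y² = (-2)² = 4, and 4 < 9 ✓
  (3) 1 > -2 ✓
  (4) -2 = 2 × -1, remainder 0 ✓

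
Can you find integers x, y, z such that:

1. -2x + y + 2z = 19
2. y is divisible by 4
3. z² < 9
No

A contradictory subset is {-2x + y + 2z = 19, y is divisible by 4}. No integer assignment can satisfy these jointly:

  - -2x + y + 2z = 19: is a linear equation tying the variables together
  - y is divisible by 4: restricts y to multiples of 4

Modular obstruction: writing y = 4y', every remaining term of the linear equation is divisible by 2, so the left side is ≡ 0 (mod 2); but the right side 19 ≡ 1 (mod 2). No integers can satisfy it.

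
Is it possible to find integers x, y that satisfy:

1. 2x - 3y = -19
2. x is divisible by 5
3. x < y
Yes

Take x = 10, y = 13. Substituting into each constraint:
  (1) 2(10) - 3(13) = -19 ✓
  (2) 10 = 5 × 2, remainder 0 ✓
  (3) 10 < 13 ✓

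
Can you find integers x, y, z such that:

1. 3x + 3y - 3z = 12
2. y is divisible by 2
Yes

Take x = 4, y = 0, z = 0. Substituting into each constraint:
  (1) 3(4) + 3(0) - 3(0) = 12 ✓
  (2) 0 = 2 × 0, remainder 0 ✓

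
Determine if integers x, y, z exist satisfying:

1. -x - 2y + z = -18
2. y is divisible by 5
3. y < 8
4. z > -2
Yes

Take x = 18, y = 0, z = 0. Substituting into each constraint:
  (1) (-18) - 2(0) + 0 = -18 ✓
  (2) 0 = 5 × 0, remainder 0 ✓
  (3) 0 < 8 ✓
  (4) 0 > -2 ✓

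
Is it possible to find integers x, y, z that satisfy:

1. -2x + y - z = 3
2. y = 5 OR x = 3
Yes

Take x = 1, y = 5, z = 0. Substituting into each constraint:
  (1) -2(1) + 5 + 0 = 3 ✓
  (2) y = 5, target 5 ✓ (first branch holds)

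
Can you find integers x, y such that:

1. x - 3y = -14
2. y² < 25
Yes

Take x = -14, y = 0. Substituting into each constraint:
  (1) (-14) - 3(0) = -14 ✓
  (2) y² = (0)² = 0, and 0 < 25 ✓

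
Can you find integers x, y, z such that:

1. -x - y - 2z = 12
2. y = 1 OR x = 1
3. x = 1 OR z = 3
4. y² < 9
Yes

Take x = 1, y = -1, z = -6. Substituting into each constraint:
  (1) (-1) + 1 - 2(-6) = 12 ✓
  (2) x = 1, target 1 ✓ (second branch holds)
  (3) x = 1, target 1 ✓ (first branch holds)
  (4) y² = (-1)² = 1, and 1 < 9 ✓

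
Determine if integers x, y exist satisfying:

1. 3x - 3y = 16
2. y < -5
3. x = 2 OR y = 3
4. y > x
No

Even the single constraint (3x - 3y = 16) is infeasible over the integers.

  - 3x - 3y = 16: every term on the left is divisible by 3, so the LHS ≡ 0 (mod 3), but the RHS 16 is not — no integer solution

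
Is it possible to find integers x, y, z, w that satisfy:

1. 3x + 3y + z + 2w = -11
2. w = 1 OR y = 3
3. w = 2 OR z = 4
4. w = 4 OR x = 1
Yes

Take x = 1, y = 3, z = -27, w = 2. Substituting into each constraint:
  (1) 3(1) + 3(3) + (-27) + 2(2) = -11 ✓
  (2) y = 3, target 3 ✓ (second branch holds)
  (3) w = 2, target 2 ✓ (first branch holds)
  (4) x = 1, target 1 ✓ (second branch holds)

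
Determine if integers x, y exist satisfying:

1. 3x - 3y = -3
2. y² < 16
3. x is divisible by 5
Yes

Take x = 0, y = 1. Substituting into each constraint:
  (1) 3(0) - 3(1) = -3 ✓
  (2) y² = (1)² = 1, and 1 < 16 ✓
  (3) 0 = 5 × 0, remainder 0 ✓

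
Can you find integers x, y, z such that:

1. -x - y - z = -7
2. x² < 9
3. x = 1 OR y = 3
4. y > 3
Yes

Take x = 1, y = 4, z = 2. Substituting into each constraint:
  (1) (-1) + (-4) + (-2) = -7 ✓
  (2) x² = (1)² = 1, and 1 < 9 ✓
  (3) x = 1, target 1 ✓ (first branch holds)
  (4) 4 > 3 ✓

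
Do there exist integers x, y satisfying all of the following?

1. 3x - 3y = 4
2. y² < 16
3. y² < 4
No

Even the single constraint (3x - 3y = 4) is infeasible over the integers.

  - 3x - 3y = 4: every term on the left is divisible by 3, so the LHS ≡ 0 (mod 3), but the RHS 4 is not — no integer solution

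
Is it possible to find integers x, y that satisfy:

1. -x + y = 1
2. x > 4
Yes

Take x = 5, y = 6. Substituting into each constraint:
  (1) (-5) + 6 = 1 ✓
  (2) 5 > 4 ✓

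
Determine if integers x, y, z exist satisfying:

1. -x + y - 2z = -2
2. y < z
Yes

Take x = 0, y = 0, z = 1. Substituting into each constraint:
  (1) 0 + 0 - 2(1) = -2 ✓
  (2) 0 < 1 ✓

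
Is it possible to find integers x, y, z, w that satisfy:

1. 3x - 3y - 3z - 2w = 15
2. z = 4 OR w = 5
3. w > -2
Yes

Take x = 0, y = -9, z = 4, w = 0. Substituting into each constraint:
  (1) 3(0) - 3(-9) - 3(4) - 2(0) = 15 ✓
  (2) z = 4, target 4 ✓ (first branch holds)
  (3) 0 > -2 ✓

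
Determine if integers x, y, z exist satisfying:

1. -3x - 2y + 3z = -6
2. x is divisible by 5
Yes

Take x = 0, y = 3, z = 0. Substituting into each constraint:
  (1) -3(0) - 2(3) + 3(0) = -6 ✓
  (2) 0 = 5 × 0, remainder 0 ✓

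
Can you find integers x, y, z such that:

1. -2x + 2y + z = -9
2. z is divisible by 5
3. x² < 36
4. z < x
Yes

Take x = 2, y = 50, z = -105. Substituting into each constraint:
  (1) -2(2) + 2(50) + (-105) = -9 ✓
  (2) -105 = 5 × -21, remainder 0 ✓
  (3) x² = (2)² = 4, and 4 < 36 ✓
  (4) -105 < 2 ✓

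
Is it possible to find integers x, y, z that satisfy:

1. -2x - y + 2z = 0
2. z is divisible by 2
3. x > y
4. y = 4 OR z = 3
Yes

Take x = 6, y = 4, z = 8. Substituting into each constraint:
  (1) -2(6) + (-4) + 2(8) = 0 ✓
  (2) 8 = 2 × 4, remainder 0 ✓
  (3) 6 > 4 ✓
  (4) y = 4, target 4 ✓ (first branch holds)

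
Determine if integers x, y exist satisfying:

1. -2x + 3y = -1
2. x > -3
Yes

Take x = 2, y = 1. Substituting into each constraint:
  (1) -2(2) + 3(1) = -1 ✓
  (2) 2 > -3 ✓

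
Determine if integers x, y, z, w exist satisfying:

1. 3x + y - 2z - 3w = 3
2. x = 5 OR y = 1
Yes

Take x = 5, y = -12, z = 0, w = 0. Substituting into each constraint:
  (1) 3(5) + (-12) - 2(0) - 3(0) = 3 ✓
  (2) x = 5, target 5 ✓ (first branch holds)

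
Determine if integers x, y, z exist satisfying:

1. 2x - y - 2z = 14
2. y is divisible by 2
Yes

Take x = 7, y = 0, z = 0. Substituting into each constraint:
  (1) 2(7) + 0 - 2(0) = 14 ✓
  (2) 0 = 2 × 0, remainder 0 ✓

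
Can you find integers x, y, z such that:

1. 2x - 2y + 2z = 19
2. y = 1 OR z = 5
No

Even the single constraint (2x - 2y + 2z = 19) is infeasible over the integers.

  - 2x - 2y + 2z = 19: every term on the left is divisible by 2, so the LHS ≡ 0 (mod 2), but the RHS 19 is not — no integer solution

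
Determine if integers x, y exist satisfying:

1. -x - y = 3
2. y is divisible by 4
Yes

Take x = -3, y = 0. Substituting into each constraint:
  (1) 3 + 0 = 3 ✓
  (2) 0 = 4 × 0, remainder 0 ✓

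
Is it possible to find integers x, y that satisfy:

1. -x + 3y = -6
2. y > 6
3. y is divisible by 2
Yes

Take x = 30, y = 8. Substituting into each constraint:
  (1) (-30) + 3(8) = -6 ✓
  (2) 8 > 6 ✓
  (3) 8 = 2 × 4, remainder 0 ✓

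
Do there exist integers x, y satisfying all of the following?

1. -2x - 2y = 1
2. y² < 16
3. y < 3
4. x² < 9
No

Even the single constraint (-2x - 2y = 1) is infeasible over the integers.

  - -2x - 2y = 1: every term on the left is divisible by 2, so the LHS ≡ 0 (mod 2), but the RHS 1 is not — no integer solution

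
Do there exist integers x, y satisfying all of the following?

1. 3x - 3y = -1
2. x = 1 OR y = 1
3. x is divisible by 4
No

Even the single constraint (3x - 3y = -1) is infeasible over the integers.

  - 3x - 3y = -1: every term on the left is divisible by 3, so the LHS ≡ 0 (mod 3), but the RHS -1 is not — no integer solution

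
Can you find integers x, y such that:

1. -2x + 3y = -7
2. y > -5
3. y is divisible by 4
No

A contradictory subset is {-2x + 3y = -7, y is divisible by 4}. No integer assignment can satisfy these jointly:

  - -2x + 3y = -7: is a linear equation tying the variables together
  - y is divisible by 4: restricts y to multiples of 4

Modular obstruction: writing y = 4y', every remaining term of the linear equation is divisible by 2, so the left side is ≡ 0 (mod 2); but the right side -7 ≡ 1 (mod 2). No integers can satisfy it.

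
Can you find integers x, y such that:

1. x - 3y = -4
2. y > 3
Yes

Take x = 8, y = 4. Substituting into each constraint:
  (1) 8 - 3(4) = -4 ✓
  (2) 4 > 3 ✓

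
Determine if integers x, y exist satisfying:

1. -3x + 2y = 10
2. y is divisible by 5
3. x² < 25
Yes

Take x = 0, y = 5. Substituting into each constraint:
  (1) -3(0) + 2(5) = 10 ✓
  (2) 5 = 5 × 1, remainder 0 ✓
  (3) x² = (0)² = 0, and 0 < 25 ✓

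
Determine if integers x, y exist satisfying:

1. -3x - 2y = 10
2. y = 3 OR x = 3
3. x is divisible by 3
No

A contradictory subset is {-3x - 2y = 10, y = 3 OR x = 3}. No integer assignment can satisfy these jointly:

  - -3x - 2y = 10: is a linear equation tying the variables together
  - y = 3 OR x = 3: forces a choice: either y = 3 or x = 3

Split on the disjunction (y = 3 OR x = 3):
  • If y = 3: with y = 3, every remaining term of the linear equation is divisible by 3, so the left side is ≡ 0 (mod 3); but the right side 16 ≡ 1 (mod 3). No integers can satisfy it.
  • If x = 3: with x = 3, every remaining term of the linear equation is divisible by 2, so the left side is ≡ 0 (mod 2); but the right side 19 ≡ 1 (mod 2). No integers can satisfy it.
Both branches are infeasible, so the system has no integer solution.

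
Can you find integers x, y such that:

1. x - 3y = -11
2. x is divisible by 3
No

The full constraint system is jointly infeasible over the integers. Each constraint and what it forces:

  - x - 3y = -11: is a linear equation tying the variables together
  - x is divisible by 3: restricts x to multiples of 3

Modular obstruction: writing x = 3x', every remaining term of the linear equation is divisible by 3, so the left side is ≡ 0 (mod 3); but the right side -11 ≡ 1 (mod 3). No integers can satisfy it.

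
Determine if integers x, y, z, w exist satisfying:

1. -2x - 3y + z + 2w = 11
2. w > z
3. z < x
Yes

Take x = 3, y = -3, z = 2, w = 3. Substituting into each constraint:
  (1) -2(3) - 3(-3) + 2 + 2(3) = 11 ✓
  (2) 3 > 2 ✓
  (3) 2 < 3 ✓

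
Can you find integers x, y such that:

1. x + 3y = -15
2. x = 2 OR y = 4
Yes

Take x = -27, y = 4. Substituting into each constraint:
  (1) (-27) + 3(4) = -15 ✓
  (2) y = 4, target 4 ✓ (second branch holds)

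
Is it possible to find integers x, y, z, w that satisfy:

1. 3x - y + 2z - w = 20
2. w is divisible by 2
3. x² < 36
Yes

Take x = 0, y = -20, z = 0, w = 0. Substituting into each constraint:
  (1) 3(0) + 20 + 2(0) + 0 = 20 ✓
  (2) 0 = 2 × 0, remainder 0 ✓
  (3) x² = (0)² = 0, and 0 < 36 ✓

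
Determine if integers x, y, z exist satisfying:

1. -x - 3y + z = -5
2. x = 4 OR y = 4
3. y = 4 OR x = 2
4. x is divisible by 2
Yes

Take x = 0, y = 4, z = 7. Substituting into each constraint:
  (1) 0 - 3(4) + 7 = -5 ✓
  (2) y = 4, target 4 ✓ (second branch holds)
  (3) y = 4, target 4 ✓ (first branch holds)
  (4) 0 = 2 × 0, remainder 0 ✓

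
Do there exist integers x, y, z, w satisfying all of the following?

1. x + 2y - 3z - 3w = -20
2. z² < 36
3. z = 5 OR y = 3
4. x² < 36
Yes

Take x = 0, y = -4, z = 5, w = -1. Substituting into each constraint:
  (1) 0 + 2(-4) - 3(5) - 3(-1) = -20 ✓
  (2) z² = (5)² = 25, and 25 < 36 ✓
  (3) z = 5, target 5 ✓ (first branch holds)
  (4) x² = (0)² = 0, and 0 < 36 ✓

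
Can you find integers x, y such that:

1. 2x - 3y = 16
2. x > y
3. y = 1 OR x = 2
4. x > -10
Yes

Take x = 2, y = -4. Substituting into each constraint:
  (1) 2(2) - 3(-4) = 16 ✓
  (2) 2 > -4 ✓
  (3) x = 2, target 2 ✓ (second branch holds)
  (4) 2 > -10 ✓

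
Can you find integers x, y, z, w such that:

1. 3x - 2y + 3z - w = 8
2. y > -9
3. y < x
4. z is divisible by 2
Yes

Take x = 0, y = -1, z = 0, w = -6. Substituting into each constraint:
  (1) 3(0) - 2(-1) + 3(0) + 6 = 8 ✓
  (2) -1 > -9 ✓
  (3) -1 < 0 ✓
  (4) 0 = 2 × 0, remainder 0 ✓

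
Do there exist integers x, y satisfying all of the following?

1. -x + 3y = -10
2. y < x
Yes

Take x = 10, y = 0. Substituting into each constraint:
  (1) (-10) + 3(0) = -10 ✓
  (2) 0 < 10 ✓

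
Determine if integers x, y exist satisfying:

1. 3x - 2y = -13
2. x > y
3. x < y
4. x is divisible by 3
No

A contradictory subset is {x > y, x < y}. No integer assignment can satisfy these jointly:

  - x > y: bounds one variable relative to another variable
  - x < y: bounds one variable relative to another variable

Direct contradiction: x > y and y > x cannot both hold.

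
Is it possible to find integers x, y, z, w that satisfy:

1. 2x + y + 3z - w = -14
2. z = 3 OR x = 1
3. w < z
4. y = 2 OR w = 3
Yes

Take x = 1, y = 2, z = -10, w = -12. Substituting into each constraint:
  (1) 2(1) + 2 + 3(-10) + 12 = -14 ✓
  (2) x = 1, target 1 ✓ (second branch holds)
  (3) -12 < -10 ✓
  (4) y = 2, target 2 ✓ (first branch holds)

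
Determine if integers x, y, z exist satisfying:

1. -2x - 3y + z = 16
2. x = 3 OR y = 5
Yes

Take x = 3, y = -7, z = 1. Substituting into each constraint:
  (1) -2(3) - 3(-7) + 1 = 16 ✓
  (2) x = 3, target 3 ✓ (first branch holds)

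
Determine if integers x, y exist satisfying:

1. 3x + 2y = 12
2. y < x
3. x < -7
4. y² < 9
No

A contradictory subset is {3x + 2y = 12, y < x, x < -7}. No integer assignment can satisfy these jointly:

  - 3x + 2y = 12: is a linear equation tying the variables together
  - y < x: bounds one variable relative to another variable
  - x < -7: bounds one variable relative to a constant

Propagating the comparison: y < x and x ≤ -8 give y ≤ -9. Range argument: with x ∈ [−∞, -8], y ∈ [−∞, -9], the left side of the equation is at most -42, but the right side is 12 > -42. No integer solution exists.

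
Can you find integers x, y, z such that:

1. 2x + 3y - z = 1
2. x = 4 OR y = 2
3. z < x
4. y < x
Yes

Take x = 4, y = -2, z = 1. Substituting into each constraint:
  (1) 2(4) + 3(-2) + (-1) = 1 ✓
  (2) x = 4, target 4 ✓ (first branch holds)
  (3) 1 < 4 ✓
  (4) -2 < 4 ✓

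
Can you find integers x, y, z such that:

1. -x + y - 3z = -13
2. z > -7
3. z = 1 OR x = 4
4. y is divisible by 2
Yes

Take x = 4, y = -12, z = -1. Substituting into each constraint:
  (1) (-4) + (-12) - 3(-1) = -13 ✓
  (2) -1 > -7 ✓
  (3) x = 4, target 4 ✓ (second branch holds)
  (4) -12 = 2 × -6, remainder 0 ✓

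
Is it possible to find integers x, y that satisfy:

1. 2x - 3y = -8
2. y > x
Yes

Take x = 2, y = 4. Substituting into each constraint:
  (1) 2(2) - 3(4) = -8 ✓
  (2) 4 > 2 ✓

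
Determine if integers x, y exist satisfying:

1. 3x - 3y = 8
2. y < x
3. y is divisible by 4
No

Even the single constraint (3x - 3y = 8) is infeasible over the integers.

  - 3x - 3y = 8: every term on the left is divisible by 3, so the LHS ≡ 0 (mod 3), but the RHS 8 is not — no integer solution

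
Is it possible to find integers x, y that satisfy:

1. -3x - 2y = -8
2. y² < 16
Yes

Take x = 4, y = -2. Substituting into each constraint:
  (1) -3(4) - 2(-2) = -8 ✓
  (2) y² = (-2)² = 4, and 4 < 16 ✓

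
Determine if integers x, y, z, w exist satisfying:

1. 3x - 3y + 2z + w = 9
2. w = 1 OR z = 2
Yes

Take x = 2, y = 0, z = 1, w = 1. Substituting into each constraint:
  (1) 3(2) - 3(0) + 2(1) + 1 = 9 ✓
  (2) w = 1, target 1 ✓ (first branch holds)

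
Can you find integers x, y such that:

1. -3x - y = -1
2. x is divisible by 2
Yes

Take x = 0, y = 1. Substituting into each constraint:
  (1) -3(0) + (-1) = -1 ✓
  (2) 0 = 2 × 0, remainder 0 ✓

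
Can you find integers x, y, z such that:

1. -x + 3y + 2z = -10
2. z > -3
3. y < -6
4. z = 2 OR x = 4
Yes

Take x = -7, y = -7, z = 2. Substituting into each constraint:
  (1) 7 + 3(-7) + 2(2) = -10 ✓
  (2) 2 > -3 ✓
  (3) -7 < -6 ✓
  (4) z = 2, target 2 ✓ (first branch holds)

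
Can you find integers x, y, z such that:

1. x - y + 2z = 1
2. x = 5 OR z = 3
Yes

Take x = 5, y = 4, z = 0. Substituting into each constraint:
  (1) 5 + (-4) + 2(0) = 1 ✓
  (2) x = 5, target 5 ✓ (first branch holds)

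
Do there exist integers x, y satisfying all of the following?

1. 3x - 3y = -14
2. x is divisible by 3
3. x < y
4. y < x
No

Even the single constraint (3x - 3y = -14) is infeasible over the integers.

  - 3x - 3y = -14: every term on the left is divisible by 3, so the LHS ≡ 0 (mod 3), but the RHS -14 is not — no integer solution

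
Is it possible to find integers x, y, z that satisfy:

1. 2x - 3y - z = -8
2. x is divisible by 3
Yes

Take x = 0, y = 0, z = 8. Substituting into each constraint:
  (1) 2(0) - 3(0) + (-8) = -8 ✓
  (2) 0 = 3 × 0, remainder 0 ✓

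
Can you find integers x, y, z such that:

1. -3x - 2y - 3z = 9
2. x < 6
Yes

Take x = -3, y = 0, z = 0. Substituting into each constraint:
  (1) -3(-3) - 2(0) - 3(0) = 9 ✓
  (2) -3 < 6 ✓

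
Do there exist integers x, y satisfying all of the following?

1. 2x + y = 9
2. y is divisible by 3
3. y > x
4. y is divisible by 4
No

A contradictory subset is {2x + y = 9, y is divisible by 4}. No integer assignment can satisfy these jointly:

  - 2x + y = 9: is a linear equation tying the variables together
  - y is divisible by 4: restricts y to multiples of 4

Modular obstruction: writing y = 4y', every remaining term of the linear equation is divisible by 2, so the left side is ≡ 0 (mod 2); but the right side 9 ≡ 1 (mod 2). No integers can satisfy it.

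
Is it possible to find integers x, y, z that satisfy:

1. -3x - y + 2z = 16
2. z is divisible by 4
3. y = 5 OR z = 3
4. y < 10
Yes

Take x = 1, y = 5, z = 12. Substituting into each constraint:
  (1) -3(1) + (-5) + 2(12) = 16 ✓
  (2) 12 = 4 × 3, remainder 0 ✓
  (3) y = 5, target 5 ✓ (first branch holds)
  (4) 5 < 10 ✓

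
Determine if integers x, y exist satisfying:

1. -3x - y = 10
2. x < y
Yes

Take x = -3, y = -1. Substituting into each constraint:
  (1) -3(-3) + 1 = 10 ✓
  (2) -3 < -1 ✓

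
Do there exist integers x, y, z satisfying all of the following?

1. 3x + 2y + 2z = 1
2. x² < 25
Yes

Take x = -1, y = 2, z = 0. Substituting into each constraint:
  (1) 3(-1) + 2(2) + 2(0) = 1 ✓
  (2) x² = (-1)² = 1, and 1 < 25 ✓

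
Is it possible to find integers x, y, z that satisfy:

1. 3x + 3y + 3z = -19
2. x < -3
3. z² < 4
No

Even the single constraint (3x + 3y + 3z = -19) is infeasible over the integers.

  - 3x + 3y + 3z = -19: every term on the left is divisible by 3, so the LHS ≡ 0 (mod 3), but the RHS -19 is not — no integer solution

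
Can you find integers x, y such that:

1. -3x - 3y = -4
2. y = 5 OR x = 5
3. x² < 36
No

Even the single constraint (-3x - 3y = -4) is infeasible over the integers.

  - -3x - 3y = -4: every term on the left is divisible by 3, so the LHS ≡ 0 (mod 3), but the RHS -4 is not — no integer solution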